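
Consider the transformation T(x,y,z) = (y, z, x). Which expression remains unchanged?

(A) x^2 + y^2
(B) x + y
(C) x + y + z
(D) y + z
C

Apply T(x,y,z) = (y, z, x) to each option, i.e. replace (x, y, z) by the transformed coordinates.
Substitute the transformed coordinates into each option and compare with the original:
(A) x^2 + y^2  ->  (y)^2 + (z)^2 = y^2 + z^2   [differs from x^2 + y^2: not invariant]
(B) x + y  ->  (y) + (z) = y + z   [differs from x + y: not invariant]
(C) x + y + z  ->  (y) + (z) + (x) = x + y + z   [equals x + y + z: invariant]
(D) y + z  ->  (z) + (x) = x + z   [differs from y + z: not invariant]

Only option (C), x + y + z, is unchanged by the transformation.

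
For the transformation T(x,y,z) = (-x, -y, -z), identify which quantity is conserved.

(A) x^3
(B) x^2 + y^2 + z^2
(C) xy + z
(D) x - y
B

Apply T(x,y,z) = (-x, -y, -z) to each option, i.e. replace (x, y, z) by the transformed coordinates.
Substitute the transformed coordinates into each option and compare with the original:
(A) x^3  ->  (-x)^3 = -x^3   [differs from x^3: not invariant]
(B) x^2 + y^2 + z^2  ->  (-x)^2 + (-y)^2 + (-z)^2 = x^2 + y^2 + z^2   [equals x^2 + y^2 + z^2: invariant]
(C) xy + z  ->  (-x)(-y) + (-z) = xy - z   [differs from xy + z: not invariant]
(D) x - y  ->  (-x) - (-y) = -x + y   [differs from x - y: not invariant]

Only option (B), x^2 + y^2 + z^2, is unchanged by the transformation.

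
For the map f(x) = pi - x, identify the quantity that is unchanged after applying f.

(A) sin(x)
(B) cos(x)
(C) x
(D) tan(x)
A

For f(x) = pi - x:
sin(pi - x) = sin(x), so sine is invariant under this transformation.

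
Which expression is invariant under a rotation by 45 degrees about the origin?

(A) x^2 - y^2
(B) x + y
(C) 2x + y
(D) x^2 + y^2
D

A rotation by 45 degrees sends (x, y) to (sqrt(2)x/2 - sqrt(2)y/2, sqrt(2)x/2 + sqrt(2)y/2).
Substitute the transformed coordinates into each option and compare with the original:
(A) x^2 - y^2  ->  (sqrt(2)x/2 - sqrt(2)y/2)^2 - (sqrt(2)x/2 + sqrt(2)y/2)^2 = -2xy   [differs from x^2 - y^2: not invariant]
(B) x + y  ->  (sqrt(2)x/2 - sqrt(2)y/2) + (sqrt(2)x/2 + sqrt(2)y/2) = sqrt(2)x   [differs from x + y: not invariant]
(C) 2x + y  ->  2(sqrt(2)x/2 - sqrt(2)y/2) + (sqrt(2)x/2 + sqrt(2)y/2) = 3sqrt(2)x/2 - sqrt(2)y/2   [differs from 2x + y: not invariant]
(D) x^2 + y^2  ->  (sqrt(2)x/2 - sqrt(2)y/2)^2 + (sqrt(2)x/2 + sqrt(2)y/2)^2 = x^2 + y^2   [equals x^2 + y^2: invariant]

Only option (D), x^2 + y^2, is unchanged by the transformation.
Geometrically, x^2 + y^2 is the squared distance from the origin, which every rotation about the origin preserves.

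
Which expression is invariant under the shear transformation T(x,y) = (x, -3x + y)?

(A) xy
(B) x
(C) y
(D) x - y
B

Under the shear T(x,y) = (x, -3x + y):
Substitute the transformed coordinates into each option and compare with the original:
(A) xy  ->  (x)(-3x + y) = -3x^2 + xy   [differs from xy: not invariant]
(B) x  ->  (x) = x   [equals x: invariant]
(C) y  ->  (-3x + y) = -3x + y   [differs from y: not invariant]
(D) x - y  ->  (x) - (-3x + y) = 4x - y   [differs from x - y: not invariant]

Only option (B), x, is unchanged by the transformation.
A vertical shear moves points parallel to the y-axis, so the x-coordinate (and any function of x alone) is unchanged.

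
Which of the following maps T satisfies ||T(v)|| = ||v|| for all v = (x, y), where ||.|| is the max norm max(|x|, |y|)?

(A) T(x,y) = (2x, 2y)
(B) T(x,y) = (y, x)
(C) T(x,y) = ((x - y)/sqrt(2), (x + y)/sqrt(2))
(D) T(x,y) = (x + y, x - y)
B

A transformation preserves a norm if ||T(v)|| = ||v|| for every v; a single vector where the norm changes rules an option out.

(A) T(x,y) = (2x, 2y): v = (1, 0) has norm max(|1|, |0|) = 1, but T(v) = (2, 0) has norm 2 -- not preserved.
(B) T(x,y) = (y, x): preserves the norm -- it only permutes the coordinates and/or flips signs, which leaves max(|x|, |y|) unchanged.
(C) T(x,y) = ((x - y)/sqrt(2), (x + y)/sqrt(2)): v = (1, 0) has norm max(|1|, |0|) = 1, but T(v) = (sqrt(2)/2, sqrt(2)/2) has norm sqrt(2)/2 -- not preserved.
(D) T(x,y) = (x + y, x - y): v = (1, 1) has norm max(|1|, |1|) = 1, but T(v) = (2, 0) has norm 2 -- not preserved.

Therefore the answer is (B).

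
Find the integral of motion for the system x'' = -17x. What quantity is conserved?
E = (x')^2 + 17x^2

Multiply the equation by x':
x' * x'' = -17x * x'
The left side is d/dt[(x')^2/2] and the right side is d/dt[-17x^2/2], so
d/dt[(x')^2/2 + 17x^2/2] = 0, i.e. (x')^2/2 + 17x^2/2 = constant.
Multiplying by 2, the integral of motion is E = (x')^2 + 17x^2.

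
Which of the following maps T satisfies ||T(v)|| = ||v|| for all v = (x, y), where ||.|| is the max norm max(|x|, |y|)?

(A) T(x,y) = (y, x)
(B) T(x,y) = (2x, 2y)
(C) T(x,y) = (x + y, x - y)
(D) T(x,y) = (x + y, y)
A

A transformation preserves a norm if ||T(v)|| = ||v|| for every v; a single vector where the norm changes rules an option out.

(A) T(x,y) = (y, x): preserves the norm -- it only permutes the coordinates and/or flips signs, which leaves max(|x|, |y|) unchanged.
(B) T(x,y) = (2x, 2y): v = (1, 0) has norm max(|1|, |0|) = 1, but T(v) = (2, 0) has norm 2 -- not preserved.
(C) T(x,y) = (x + y, x - y): v = (1, 1) has norm max(|1|, |1|) = 1, but T(v) = (2, 0) has norm 2 -- not preserved.
(D) T(x,y) = (x + y, y): v = (1, 1) has norm max(|1|, |1|) = 1, but T(v) = (2, 1) has norm 2 -- not preserved.

Therefore the answer is (A).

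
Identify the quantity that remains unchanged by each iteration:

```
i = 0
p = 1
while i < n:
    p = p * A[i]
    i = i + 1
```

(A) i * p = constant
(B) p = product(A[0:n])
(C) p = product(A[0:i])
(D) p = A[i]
C

A loop invariant must hold before the first iteration and be re-established by every execution of the body.

(C) p = product(A[0:i]): Initially i = 0 and p = 1 = product of the empty slice A[0:0]. If p = product(A[0:i]) holds at the top of an iteration, the body sets p to product(A[0:i]) * A[i] = product(A[0:i+1]) and then i to i+1, so the property is restored. At exit i = n, giving p = product(A[0:n]).

The other options fail:
(A) i * p = constant: initially i * p = 0, but after one iteration it is 1 * A[0], which is nonzero in general.
(B) p = product(A[0:n]): false before the loop (p = 1, not the full product) -- it only becomes true at exit.
(D) p = A[i]: after the first iteration p = A[0] but i = 1; in general p is a product of several elements, not a single one.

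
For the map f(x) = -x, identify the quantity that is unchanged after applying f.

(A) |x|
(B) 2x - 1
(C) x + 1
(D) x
A

For f(x) = -x:
Applying f replaces x by -x. Since |-x| = |x|, the absolute value is unchanged by f, whereas x -> -x, 2x - 1 -> -2x - 1 and x + 1 -> -x + 1 all change.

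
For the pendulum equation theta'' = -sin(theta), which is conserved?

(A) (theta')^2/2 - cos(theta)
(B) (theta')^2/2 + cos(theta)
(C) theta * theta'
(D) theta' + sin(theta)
A

A first integral I satisfies dI/dt = 0 along every solution. Differentiate each option and use the equation of motion:
(A) d/dt[(theta')^2/2 - cos(theta)] = theta' theta'' + sin(theta) theta' = theta'(-sin(theta)) + theta' sin(theta) = 0
(B) d/dt[(theta')^2/2 + cos(theta)] = theta' theta'' - sin(theta) theta' = -2 theta' sin(theta), not identically 0
(C) d/dt[theta * theta'] = (theta')^2 + theta theta'' = (theta')^2 - theta sin(theta), not identically 0
(D) d/dt[theta' + sin(theta)] = theta'' + cos(theta) theta' = -sin(theta) + theta' cos(theta), not identically 0

Only (A) has zero time-derivative. This is the total energy: kinetic (theta')^2/2 plus potential -cos(theta).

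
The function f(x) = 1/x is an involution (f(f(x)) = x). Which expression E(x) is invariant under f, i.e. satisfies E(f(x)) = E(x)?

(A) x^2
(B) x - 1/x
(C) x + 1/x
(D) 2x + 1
C

Replace x by f(x) = 1/x in each option and simplify. As a quick numerical cross-check, also compare E(3) with E(f(3)) = E(1/3).

(A) x^2  ->  (1/x)^2 = x^(-2); check: E(3) = 9 but E(1/3) = 1/9.   [not invariant]
(B) x - 1/x  ->  (1/x) - 1/(1/x) = -x + 1/x; check: E(3) = 8/3 but E(1/3) = -8/3.   [not invariant]
(C) x + 1/x  ->  (1/x) + 1/(1/x), which simplifies back to x + 1/x; check: E(3) = 10/3, E(1/3) = 10/3.   [invariant]
(D) 2x + 1  ->  2(1/x) + 1 = (x + 2)/x; check: E(3) = 7 but E(1/3) = 5/3.   [not invariant]

Only (C) is unchanged. E is symmetric under swapping x with f(x) = 1/x, which is exactly what an involution does.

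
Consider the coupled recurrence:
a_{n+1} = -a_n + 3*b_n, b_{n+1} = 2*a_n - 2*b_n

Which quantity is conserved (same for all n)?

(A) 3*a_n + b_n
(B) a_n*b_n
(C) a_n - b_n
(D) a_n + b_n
D

Replace a_n by a_{n+1} = -a_n + 3*b_n and b_n by b_{n+1} = 2*a_n - 2*b_n in each option and simplify:
(A) 3*a_n + b_n  ->  3*(-a_n + 3*b_n) + (2*a_n - 2*b_n) = -a_n + 7*b_n   [not conserved]
(B) a_n*b_n  ->  (-a_n + 3*b_n)*(2*a_n - 2*b_n) = -2*a_n^2 + 8*a_n*b_n - 6*b_n^2   [not conserved]
(C) a_n - b_n  ->  (-a_n + 3*b_n) - (2*a_n - 2*b_n) = -3*a_n + 5*b_n   [not conserved]
(D) a_n + b_n  ->  (-a_n + 3*b_n) + (2*a_n - 2*b_n) = a_n + b_n   [conserved]

Only (D) a_n + b_n returns to itself after one step, so it is the conserved quantity.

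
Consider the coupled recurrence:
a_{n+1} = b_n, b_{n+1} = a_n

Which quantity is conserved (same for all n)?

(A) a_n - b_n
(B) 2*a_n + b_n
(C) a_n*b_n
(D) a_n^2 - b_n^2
C

Replace a_n by a_{n+1} = b_n and b_n by b_{n+1} = a_n in each option and simplify:
(A) a_n - b_n  ->  (b_n) - (a_n) = -a_n + b_n   [not conserved]
(B) 2*a_n + b_n  ->  2*(b_n) + (a_n) = a_n + 2*b_n   [not conserved]
(C) a_n*b_n  ->  (b_n)*(a_n) = a_n*b_n   [conserved]
(D) a_n^2 - b_n^2  ->  (b_n)^2 - (a_n)^2 = -a_n^2 + b_n^2   [not conserved]

Only (C) a_n*b_n returns to itself after one step, so it is the conserved quantity.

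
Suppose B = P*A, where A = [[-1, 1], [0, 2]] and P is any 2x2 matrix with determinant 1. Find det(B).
-2

By the multiplicative property of determinants, det(B) = det(P*A) = det(P) * det(A) = det(A),
so the determinant is invariant under multiplication by any determinant-1 matrix; we just need det(A).

det(A) = (-1)(2) - (1)(0) = -2 - 0 = -2

Therefore det(B) = 1 * (-2) = -2.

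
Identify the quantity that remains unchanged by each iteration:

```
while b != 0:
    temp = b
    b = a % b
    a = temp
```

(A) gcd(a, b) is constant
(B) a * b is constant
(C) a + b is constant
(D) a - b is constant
A

A loop invariant must hold before the first iteration and be re-established by every execution of the body.

(A) gcd(a, b) is constant: One iteration replaces (a, b) by (b, a mod b). Since a mod b = a - q*b for an integer q, any common divisor of a and b divides b and a mod b, and conversely; hence gcd(b, a mod b) = gcd(a, b). For instance (29, 8) -> (8, 5) keeps gcd = 1. At exit b = 0 and a = gcd of the original inputs.

The other options fail:
(B) a * b is constant: e.g. (a, b) = (29, 8) -> (8, 5): the product goes from 232 to 40.
(C) a + b is constant: e.g. (a, b) = (29, 8) -> (8, 5): the sum goes from 37 to 13.
(D) a - b is constant: e.g. (a, b) = (29, 8) -> (8, 5): the difference goes from 21 to 3.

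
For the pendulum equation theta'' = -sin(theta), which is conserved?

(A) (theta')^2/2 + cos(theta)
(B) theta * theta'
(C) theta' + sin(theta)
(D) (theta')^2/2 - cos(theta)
D

A first integral I satisfies dI/dt = 0 along every solution. Differentiate each option and use the equation of motion:
(A) d/dt[(theta')^2/2 + cos(theta)] = theta' theta'' - sin(theta) theta' = -2 theta' sin(theta), not identically 0
(B) d/dt[theta * theta'] = (theta')^2 + theta theta'' = (theta')^2 - theta sin(theta), not identically 0
(C) d/dt[theta' + sin(theta)] = theta'' + cos(theta) theta' = -sin(theta) + theta' cos(theta), not identically 0
(D) d/dt[(theta')^2/2 - cos(theta)] = theta' theta'' + sin(theta) theta' = theta'(-sin(theta)) + theta' sin(theta) = 0

Only (D) has zero time-derivative. This is the total energy: kinetic (theta')^2/2 plus potential -cos(theta).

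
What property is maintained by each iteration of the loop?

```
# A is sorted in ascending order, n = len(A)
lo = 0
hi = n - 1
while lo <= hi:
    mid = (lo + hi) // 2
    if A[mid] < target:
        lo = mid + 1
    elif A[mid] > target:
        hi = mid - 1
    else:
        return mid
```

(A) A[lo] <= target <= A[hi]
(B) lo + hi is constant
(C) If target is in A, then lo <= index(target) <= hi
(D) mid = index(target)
C

A loop invariant must hold before the first iteration and be re-established by every execution of the body.

(C) If target is in A, then lo <= index(target) <= hi: Before the loop [lo, hi] = [0, n-1] covers every index. When A[mid] < target, sortedness puts target strictly to the right of mid, so setting lo = mid + 1 keeps index(target) in [lo, hi]; symmetrically for hi = mid - 1. Hence 'if target is in A then lo <= index(target) <= hi' holds after every iteration, and when lo > hi it proves target is absent.

The other options fail:
(A) A[lo] <= target <= A[hi]: fails when target is not in A (e.g. target < A[0] already violates it before the loop), so it is not maintained in general.
(B) lo + hi is constant: each iteration moves exactly one of lo, hi, so lo + hi changes (e.g. 0 + (n-1) becomes (mid+1) + (n-1)).
(D) mid = index(target): mid is just the current probe; it equals index(target) only on the iteration that returns.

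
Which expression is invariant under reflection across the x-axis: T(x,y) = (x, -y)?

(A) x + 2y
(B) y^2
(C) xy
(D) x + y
B

The map is reflection across the x-axis: T(x,y) = (x, -y).
Substitute the transformed coordinates into each option and compare with the original:
(A) x + 2y  ->  (x) + 2(-y) = x - 2y   [differs from x + 2y: not invariant]
(B) y^2  ->  (-y)^2 = y^2   [equals y^2: invariant]
(C) xy  ->  (x)(-y) = -xy   [differs from xy: not invariant]
(D) x + y  ->  (x) + (-y) = x - y   [differs from x + y: not invariant]

Only option (B), y^2, is unchanged by the transformation.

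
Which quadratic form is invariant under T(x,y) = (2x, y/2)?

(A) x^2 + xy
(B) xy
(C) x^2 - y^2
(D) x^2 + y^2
B

T multiplies x by 2 and divides y by 2.
Substitute the transformed coordinates into each option and compare with the original:
(A) x^2 + xy  ->  (2x)^2 + (2x)(y/2) = 4x^2 + xy   [differs from x^2 + xy: not invariant]
(B) xy  ->  (2x)(y/2) = xy   [equals xy: invariant]
(C) x^2 - y^2  ->  (2x)^2 - (y/2)^2 = 4x^2 - y^2/4   [differs from x^2 - y^2: not invariant]
(D) x^2 + y^2  ->  (2x)^2 + (y/2)^2 = 4x^2 + y^2/4   [differs from x^2 + y^2: not invariant]

Only option (B), xy, is unchanged by the transformation.
The factors 2 and 1/2 cancel only in the pure product xy.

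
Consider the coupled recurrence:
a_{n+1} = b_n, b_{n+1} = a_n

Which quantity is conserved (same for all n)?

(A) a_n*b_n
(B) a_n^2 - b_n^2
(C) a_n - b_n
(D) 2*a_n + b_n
A

Replace a_n by a_{n+1} = b_n and b_n by b_{n+1} = a_n in each option and simplify:
(A) a_n*b_n  ->  (b_n)*(a_n) = a_n*b_n   [conserved]
(B) a_n^2 - b_n^2  ->  (b_n)^2 - (a_n)^2 = -a_n^2 + b_n^2   [not conserved]
(C) a_n - b_n  ->  (b_n) - (a_n) = -a_n + b_n   [not conserved]
(D) 2*a_n + b_n  ->  2*(b_n) + (a_n) = a_n + 2*b_n   [not conserved]

Only (A) a_n*b_n returns to itself after one step, so it is the conserved quantity.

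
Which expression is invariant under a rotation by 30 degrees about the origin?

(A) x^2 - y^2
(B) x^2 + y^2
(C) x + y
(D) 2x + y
B

A rotation by 30 degrees sends (x, y) to (sqrt(3)x/2 - y/2, x/2 + sqrt(3)y/2).
Substitute the transformed coordinates into each option and compare with the original:
(A) x^2 - y^2  ->  (sqrt(3)x/2 - y/2)^2 - (x/2 + sqrt(3)y/2)^2 = x^2/2 - sqrt(3)xy - y^2/2   [differs from x^2 - y^2: not invariant]
(B) x^2 + y^2  ->  (sqrt(3)x/2 - y/2)^2 + (x/2 + sqrt(3)y/2)^2 = x^2 + y^2   [equals x^2 + y^2: invariant]
(C) x + y  ->  (sqrt(3)x/2 - y/2) + (x/2 + sqrt(3)y/2) = x/2 + sqrt(3)x/2 - y/2 + sqrt(3)y/2   [differs from x + y: not invariant]
(D) 2x + y  ->  2(sqrt(3)x/2 - y/2) + (x/2 + sqrt(3)y/2) = x/2 + sqrt(3)x - y + sqrt(3)y/2   [differs from 2x + y: not invariant]

Only option (B), x^2 + y^2, is unchanged by the transformation.
Geometrically, x^2 + y^2 is the squared distance from the origin, which every rotation about the origin preserves.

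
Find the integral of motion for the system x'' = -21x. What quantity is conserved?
E = (x')^2 + 21x^2

Multiply the equation by x':
x' * x'' = -21x * x'
The left side is d/dt[(x')^2/2] and the right side is d/dt[-21x^2/2], so
d/dt[(x')^2/2 + 21x^2/2] = 0, i.e. (x')^2/2 + 21x^2/2 = constant.
Multiplying by 2, the integral of motion is E = (x')^2 + 21x^2.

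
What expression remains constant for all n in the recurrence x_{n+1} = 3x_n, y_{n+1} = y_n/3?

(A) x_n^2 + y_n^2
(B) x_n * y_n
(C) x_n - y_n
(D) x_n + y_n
B

For the recurrence x_{n+1} = 3x_n, y_{n+1} = y_n/3:

x_{n+1} * y_{n+1} = (3x_n) * (y_n/3) = x_n * y_n
The product is conserved.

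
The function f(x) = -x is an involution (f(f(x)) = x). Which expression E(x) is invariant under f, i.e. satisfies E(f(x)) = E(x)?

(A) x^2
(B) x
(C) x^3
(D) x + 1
A

Replace x by f(x) = -x in each option and simplify. As a quick numerical cross-check, also compare E(4) with E(f(4)) = E(-4).

(A) x^2  ->  (-x)^2, which simplifies back to x^2; check: E(4) = 16, E(-4) = 16.   [invariant]
(B) x  ->  (-x) = -x; check: E(4) = 4 but E(-4) = -4.   [not invariant]
(C) x^3  ->  (-x)^3 = -x^3; check: E(4) = 64 but E(-4) = -64.   [not invariant]
(D) x + 1  ->  (-x) + 1 = 1 - x; check: E(4) = 5 but E(-4) = -3.   [not invariant]

Only (A) is unchanged. E is symmetric under swapping x with f(x) = -x, which is exactly what an involution does.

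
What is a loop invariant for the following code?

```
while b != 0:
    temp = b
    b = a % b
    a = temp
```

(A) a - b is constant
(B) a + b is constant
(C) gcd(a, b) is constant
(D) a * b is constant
C

A loop invariant must hold before the first iteration and be re-established by every execution of the body.

(C) gcd(a, b) is constant: One iteration replaces (a, b) by (b, a mod b). Since a mod b = a - q*b for an integer q, any common divisor of a and b divides b and a mod b, and conversely; hence gcd(b, a mod b) = gcd(a, b). For instance (35, 8) -> (8, 3) keeps gcd = 1. At exit b = 0 and a = gcd of the original inputs.

The other options fail:
(A) a - b is constant: e.g. (a, b) = (35, 8) -> (8, 3): the difference goes from 27 to 5.
(B) a + b is constant: e.g. (a, b) = (35, 8) -> (8, 3): the sum goes from 43 to 11.
(D) a * b is constant: e.g. (a, b) = (35, 8) -> (8, 3): the product goes from 280 to 24.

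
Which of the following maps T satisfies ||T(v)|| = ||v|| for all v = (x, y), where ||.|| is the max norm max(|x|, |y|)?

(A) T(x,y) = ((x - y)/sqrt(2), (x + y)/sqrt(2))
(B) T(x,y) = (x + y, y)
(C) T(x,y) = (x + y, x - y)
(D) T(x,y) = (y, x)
D

A transformation preserves a norm if ||T(v)|| = ||v|| for every v; a single vector where the norm changes rules an option out.

(A) T(x,y) = ((x - y)/sqrt(2), (x + y)/sqrt(2)): v = (1, 0) has norm max(|1|, |0|) = 1, but T(v) = (sqrt(2)/2, sqrt(2)/2) has norm sqrt(2)/2 -- not preserved.
(B) T(x,y) = (x + y, y): v = (1, 1) has norm max(|1|, |1|) = 1, but T(v) = (2, 1) has norm 2 -- not preserved.
(C) T(x,y) = (x + y, x - y): v = (1, 1) has norm max(|1|, |1|) = 1, but T(v) = (2, 0) has norm 2 -- not preserved.
(D) T(x,y) = (y, x): preserves the norm -- it only permutes the coordinates and/or flips signs, which leaves max(|x|, |y|) unchanged.

Therefore the answer is (D).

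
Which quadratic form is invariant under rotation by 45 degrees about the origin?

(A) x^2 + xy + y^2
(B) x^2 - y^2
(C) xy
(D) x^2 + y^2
D

Rotation by 45 degrees sends (x, y) to (sqrt(2)x/2 - sqrt(2)y/2, sqrt(2)x/2 + sqrt(2)y/2).
Substitute the transformed coordinates into each option and compare with the original:
(A) x^2 + xy + y^2  ->  (sqrt(2)x/2 - sqrt(2)y/2)^2 + (sqrt(2)x/2 - sqrt(2)y/2)(sqrt(2)x/2 + sqrt(2)y/2) + (sqrt(2)x/2 + sqrt(2)y/2)^2 = 3x^2/2 + y^2/2   [differs from x^2 + xy + y^2: not invariant]
(B) x^2 - y^2  ->  (sqrt(2)x/2 - sqrt(2)y/2)^2 - (sqrt(2)x/2 + sqrt(2)y/2)^2 = -2xy   [differs from x^2 - y^2: not invariant]
(C) xy  ->  (sqrt(2)x/2 - sqrt(2)y/2)(sqrt(2)x/2 + sqrt(2)y/2) = x^2/2 - y^2/2   [differs from xy: not invariant]
(D) x^2 + y^2  ->  (sqrt(2)x/2 - sqrt(2)y/2)^2 + (sqrt(2)x/2 + sqrt(2)y/2)^2 = x^2 + y^2   [equals x^2 + y^2: invariant]

Only option (D), x^2 + y^2, is unchanged by the transformation.
x^2 + y^2 is the squared distance from the origin, which rotations preserve.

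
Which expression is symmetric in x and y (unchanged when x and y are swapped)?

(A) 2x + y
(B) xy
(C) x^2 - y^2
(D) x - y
B

A symmetric expression is unchanged when the variables are permuted; here the transformation to test is the swap (x, y) -> (y, x).
Substitute the transformed coordinates into each option and compare with the original:
(A) 2x + y  ->  2(y) + (x) = x + 2y   [differs from 2x + y: not invariant]
(B) xy  ->  (y)(x) = xy   [equals xy: invariant]
(C) x^2 - y^2  ->  (y)^2 - (x)^2 = -x^2 + y^2   [differs from x^2 - y^2: not invariant]
(D) x - y  ->  (y) - (x) = -x + y   [differs from x - y: not invariant]

Only option (B), xy, is unchanged by the transformation.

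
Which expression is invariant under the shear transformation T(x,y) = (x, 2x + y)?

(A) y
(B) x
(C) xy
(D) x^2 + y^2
B

Under the shear T(x,y) = (x, 2x + y):
Substitute the transformed coordinates into each option and compare with the original:
(A) y  ->  (2x + y) = 2x + y   [differs from y: not invariant]
(B) x  ->  (x) = x   [equals x: invariant]
(C) xy  ->  (x)(2x + y) = 2x^2 + xy   [differs from xy: not invariant]
(D) x^2 + y^2  ->  (x)^2 + (2x + y)^2 = 5x^2 + 4xy + y^2   [differs from x^2 + y^2: not invariant]

Only option (B), x, is unchanged by the transformation.
A vertical shear moves points parallel to the y-axis, so the x-coordinate (and any function of x alone) is unchanged.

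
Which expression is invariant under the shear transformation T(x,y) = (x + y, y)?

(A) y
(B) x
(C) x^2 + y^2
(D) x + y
A

Under the shear T(x,y) = (x + y, y):
Substitute the transformed coordinates into each option and compare with the original:
(A) y  ->  (y) = y   [equals y: invariant]
(B) x  ->  (x + y) = x + y   [differs from x: not invariant]
(C) x^2 + y^2  ->  (x + y)^2 + (y)^2 = x^2 + 2xy + 2y^2   [differs from x^2 + y^2: not invariant]
(D) x + y  ->  (x + y) + (y) = x + 2y   [differs from x + y: not invariant]

Only option (A), y, is unchanged by the transformation.
A horizontal shear moves points parallel to the x-axis, so the y-coordinate (and any function of y alone) is unchanged.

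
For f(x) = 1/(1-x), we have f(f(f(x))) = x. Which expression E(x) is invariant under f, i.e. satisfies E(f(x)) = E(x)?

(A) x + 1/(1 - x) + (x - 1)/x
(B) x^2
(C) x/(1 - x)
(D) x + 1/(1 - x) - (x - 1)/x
A

Replace x by f(x) = 1/(1 - x) in each option and simplify. As a quick numerical cross-check, also compare E(4) with E(f(4)) = E(-1/3).

(A) x + 1/(1 - x) + (x - 1)/x  ->  (1/(1 - x)) + 1/(1 - (1/(1 - x))) + ((1/(1 - x)) - 1)/(1/(1 - x)), which simplifies back to x + 1/(1 - x) + (x - 1)/x; check: E(4) = 53/12, E(-1/3) = 53/12.   [invariant]
(B) x^2  ->  (1/(1 - x))^2 = (x - 1)^(-2); check: E(4) = 16 but E(-1/3) = 1/9.   [not invariant]
(C) x/(1 - x)  ->  (1/(1 - x))/(1 - (1/(1 - x))) = -1/x; check: E(4) = -4/3 but E(-1/3) = -1/4.   [not invariant]
(D) x + 1/(1 - x) - (x - 1)/x  ->  (1/(1 - x)) + 1/(1 - (1/(1 - x))) - ((1/(1 - x)) - 1)/(1/(1 - x)) = (x^2(1 - x) - x + (x - 1)^2)/(x(x - 1)); check: E(4) = 35/12 but E(-1/3) = -43/12.   [not invariant]

Only (A) is unchanged. Indeed f(f(x)) = 1/(1 - 1/(1-x)) = (1-x)/(-x) = (x-1)/x, so E(x) = x + f(x) + f(f(x)) is the sum over the whole 3-cycle; applying f just permutes the three terms cyclically (x -> f(x) -> f(f(x)) -> x), leaving the sum unchanged.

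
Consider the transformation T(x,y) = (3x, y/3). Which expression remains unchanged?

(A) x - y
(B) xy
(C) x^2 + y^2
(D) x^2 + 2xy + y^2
B

An expression E(x,y) is invariant under T if E(T(x,y)) = E(x,y). Here T(x,y) = (3x, y/3).
Substitute the transformed coordinates into each option and compare with the original:
(A) x - y  ->  (3x) - (y/3) = 3x - y/3   [differs from x - y: not invariant]
(B) xy  ->  (3x)(y/3) = xy   [equals xy: invariant]
(C) x^2 + y^2  ->  (3x)^2 + (y/3)^2 = 9x^2 + y^2/9   [differs from x^2 + y^2: not invariant]
(D) x^2 + 2xy + y^2  ->  (3x)^2 + 2(3x)(y/3) + (y/3)^2 = 9x^2 + 2xy + y^2/9   [differs from x^2 + 2xy + y^2: not invariant]

Only option (B), xy, is unchanged by the transformation.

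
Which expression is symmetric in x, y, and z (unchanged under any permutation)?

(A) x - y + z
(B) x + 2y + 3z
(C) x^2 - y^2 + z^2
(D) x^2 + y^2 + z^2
D

A symmetric expression is unchanged when the variables are permuted; here the transformation to test is the swap (x, y) -> (y, x).
A symmetric expression must survive every permutation; the single swap x <-> y already eliminates the distractors, and the keyed expression is also unchanged by x <-> z and y <-> z (each variable enters it in exactly the same way).
Substitute the transformed coordinates into each option and compare with the original:
(A) x - y + z  ->  (y) - (x) + z = -x + y + z   [differs from x - y + z: not invariant]
(B) x + 2y + 3z  ->  (y) + 2(x) + 3z = 2x + y + 3z   [differs from x + 2y + 3z: not invariant]
(C) x^2 - y^2 + z^2  ->  (y)^2 - (x)^2 + z^2 = -x^2 + y^2 + z^2   [differs from x^2 - y^2 + z^2: not invariant]
(D) x^2 + y^2 + z^2  ->  (y)^2 + (x)^2 + z^2 = x^2 + y^2 + z^2   [equals x^2 + y^2 + z^2: invariant]

Only option (D), x^2 + y^2 + z^2, is unchanged by the transformation.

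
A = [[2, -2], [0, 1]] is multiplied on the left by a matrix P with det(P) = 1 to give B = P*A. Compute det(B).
2

By the multiplicative property of determinants, det(B) = det(P*A) = det(P) * det(A) = det(A),
so the determinant is invariant under multiplication by any determinant-1 matrix; we just need det(A).

det(A) = (2)(1) - (-2)(0) = 2 - 0 = 2

Therefore det(B) = 1 * 2 = 2.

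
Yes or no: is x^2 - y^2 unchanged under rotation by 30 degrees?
No

Applying rotation by 30 degrees: x' = x*cos(30 degrees) - y*sin(30 degrees) = sqrt(3)x/2 - y/2, y' = x*sin(30 degrees) + y*cos(30 degrees) = x/2 + sqrt(3)y/2

Substituting into x^2 - y^2:
(sqrt(3)x/2 - y/2)^2 - (x/2 + sqrt(3)y/2)^2
= x^2/2 - sqrt(3)xy - y^2/2

This differs from the original expression x^2 - y^2, so it is NOT invariant.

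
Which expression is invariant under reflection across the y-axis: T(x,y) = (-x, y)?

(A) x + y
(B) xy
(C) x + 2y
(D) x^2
D

The map is reflection across the y-axis: T(x,y) = (-x, y).
Substitute the transformed coordinates into each option and compare with the original:
(A) x + y  ->  (-x) + (y) = -x + y   [differs from x + y: not invariant]
(B) xy  ->  (-x)(y) = -xy   [differs from xy: not invariant]
(C) x + 2y  ->  (-x) + 2(y) = -x + 2y   [differs from x + 2y: not invariant]
(D) x^2  ->  (-x)^2 = x^2   [equals x^2: invariant]

Only option (D), x^2, is unchanged by the transformation.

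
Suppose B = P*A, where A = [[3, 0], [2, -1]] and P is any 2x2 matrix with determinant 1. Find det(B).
-3

By the multiplicative property of determinants, det(B) = det(P*A) = det(P) * det(A) = det(A),
so the determinant is invariant under multiplication by any determinant-1 matrix; we just need det(A).

det(A) = (3)(-1) - (0)(2) = -3 - 0 = -3

Therefore det(B) = 1 * (-3) = -3.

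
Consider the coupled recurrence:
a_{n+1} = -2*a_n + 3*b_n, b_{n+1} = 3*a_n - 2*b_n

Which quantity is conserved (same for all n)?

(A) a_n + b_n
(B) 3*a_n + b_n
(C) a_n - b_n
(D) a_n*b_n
A

Replace a_n by a_{n+1} = -2*a_n + 3*b_n and b_n by b_{n+1} = 3*a_n - 2*b_n in each option and simplify:
(A) a_n + b_n  ->  (-2*a_n + 3*b_n) + (3*a_n - 2*b_n) = a_n + b_n   [conserved]
(B) 3*a_n + b_n  ->  3*(-2*a_n + 3*b_n) + (3*a_n - 2*b_n) = -3*a_n + 7*b_n   [not conserved]
(C) a_n - b_n  ->  (-2*a_n + 3*b_n) - (3*a_n - 2*b_n) = -5*a_n + 5*b_n   [not conserved]
(D) a_n*b_n  ->  (-2*a_n + 3*b_n)*(3*a_n - 2*b_n) = -6*a_n^2 + 13*a_n*b_n - 6*b_n^2   [not conserved]

Only (A) a_n + b_n returns to itself after one step, so it is the conserved quantity.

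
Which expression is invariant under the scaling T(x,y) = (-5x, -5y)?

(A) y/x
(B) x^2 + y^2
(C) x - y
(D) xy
A

Under the uniform scaling T(x,y) = (-5x, -5y):
Substitute the transformed coordinates into each option and compare with the original:
(A) y/x  ->  (-5y)/(-5x) = y/x   [equals y/x: invariant]
(B) x^2 + y^2  ->  (-5x)^2 + (-5y)^2 = 25x^2 + 25y^2   [differs from x^2 + y^2: not invariant]
(C) x - y  ->  (-5x) - (-5y) = -5x + 5y   [differs from x - y: not invariant]
(D) xy  ->  (-5x)(-5y) = 25xy   [differs from xy: not invariant]

Only option (A), y/x, is unchanged by the transformation.
The common factor -5 cancels in a ratio of coordinates, while sums, products and sums of squares pick up factors of -5 or 25.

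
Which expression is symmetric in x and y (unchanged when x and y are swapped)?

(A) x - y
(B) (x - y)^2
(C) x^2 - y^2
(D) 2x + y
B

A symmetric expression is unchanged when the variables are permuted; here the transformation to test is the swap (x, y) -> (y, x).
Substitute the transformed coordinates into each option and compare with the original:
(A) x - y  ->  (y) - (x) = -x + y   [differs from x - y: not invariant]
(B) (x - y)^2  ->  ((y) - (x))^2 = x^2 - 2xy + y^2   [equals (x - y)^2: invariant]
(C) x^2 - y^2  ->  (y)^2 - (x)^2 = -x^2 + y^2   [differs from x^2 - y^2: not invariant]
(D) 2x + y  ->  2(y) + (x) = x + 2y   [differs from 2x + y: not invariant]

Only option (B), (x - y)^2, is unchanged by the transformation.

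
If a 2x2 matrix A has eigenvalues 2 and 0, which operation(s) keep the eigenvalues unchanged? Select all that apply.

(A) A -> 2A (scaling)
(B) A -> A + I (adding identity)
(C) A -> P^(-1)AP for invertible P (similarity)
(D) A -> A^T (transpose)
C and D

Eigenvalues are preserved by:
1. Similarity transformations: A -> P^(-1)AP (same characteristic polynomial)
2. Transpose: A^T has the same eigenvalues as A

Eigenvalues are NOT preserved by:
- Adding identity: eigenvalues become 2+1, 0+1
- Scaling: eigenvalues become 4, 0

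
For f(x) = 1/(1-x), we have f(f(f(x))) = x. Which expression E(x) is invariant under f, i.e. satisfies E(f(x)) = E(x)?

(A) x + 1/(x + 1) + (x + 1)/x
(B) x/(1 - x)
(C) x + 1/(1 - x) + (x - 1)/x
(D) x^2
C

Replace x by f(x) = 1/(1 - x) in each option and simplify. As a quick numerical cross-check, also compare E(4) with E(f(4)) = E(-1/3).

(A) x + 1/(x + 1) + (x + 1)/x  ->  (1/(1 - x)) + 1/((1/(1 - x)) + 1) + ((1/(1 - x)) + 1)/(1/(1 - x)) = (-x^3 + 6x^2 - 11x + 7)/(x^2 - 3x + 2); check: E(4) = 109/20 but E(-1/3) = -5/6.   [not invariant]
(B) x/(1 - x)  ->  (1/(1 - x))/(1 - (1/(1 - x))) = -1/x; check: E(4) = -4/3 but E(-1/3) = -1/4.   [not invariant]
(C) x + 1/(1 - x) + (x - 1)/x  ->  (1/(1 - x)) + 1/(1 - (1/(1 - x))) + ((1/(1 - x)) - 1)/(1/(1 - x)), which simplifies back to x + 1/(1 - x) + (x - 1)/x; check: E(4) = 53/12, E(-1/3) = 53/12.   [invariant]
(D) x^2  ->  (1/(1 - x))^2 = (x - 1)^(-2); check: E(4) = 16 but E(-1/3) = 1/9.   [not invariant]

Only (C) is unchanged. Indeed f(f(x)) = 1/(1 - 1/(1-x)) = (1-x)/(-x) = (x-1)/x, so E(x) = x + f(x) + f(f(x)) is the sum over the whole 3-cycle; applying f just permutes the three terms cyclically (x -> f(x) -> f(f(x)) -> x), leaving the sum unchanged.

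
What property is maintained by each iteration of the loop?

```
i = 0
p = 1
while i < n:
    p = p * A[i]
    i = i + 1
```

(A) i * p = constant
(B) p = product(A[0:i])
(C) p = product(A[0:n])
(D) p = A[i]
B

A loop invariant must hold before the first iteration and be re-established by every execution of the body.

(B) p = product(A[0:i]): Initially i = 0 and p = 1 = product of the empty slice A[0:0]. If p = product(A[0:i]) holds at the top of an iteration, the body sets p to product(A[0:i]) * A[i] = product(A[0:i+1]) and then i to i+1, so the property is restored. At exit i = n, giving p = product(A[0:n]).

The other options fail:
(A) i * p = constant: initially i * p = 0, but after one iteration it is 1 * A[0], which is nonzero in general.
(C) p = product(A[0:n]): false before the loop (p = 1, not the full product) -- it only becomes true at exit.
(D) p = A[i]: after the first iteration p = A[0] but i = 1; in general p is a product of several elements, not a single one.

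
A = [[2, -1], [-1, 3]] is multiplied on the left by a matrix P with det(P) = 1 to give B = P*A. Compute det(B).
5

By the multiplicative property of determinants, det(B) = det(P*A) = det(P) * det(A) = det(A),
so the determinant is invariant under multiplication by any determinant-1 matrix; we just need det(A).

det(A) = (2)(3) - (-1)(-1) = 6 - 1 = 5

Therefore det(B) = 1 * 5 = 5.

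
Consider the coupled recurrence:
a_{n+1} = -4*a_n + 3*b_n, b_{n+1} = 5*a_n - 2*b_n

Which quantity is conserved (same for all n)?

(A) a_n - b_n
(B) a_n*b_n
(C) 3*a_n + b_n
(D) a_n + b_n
D

Replace a_n by a_{n+1} = -4*a_n + 3*b_n and b_n by b_{n+1} = 5*a_n - 2*b_n in each option and simplify:
(A) a_n - b_n  ->  (-4*a_n + 3*b_n) - (5*a_n - 2*b_n) = -9*a_n + 5*b_n   [not conserved]
(B) a_n*b_n  ->  (-4*a_n + 3*b_n)*(5*a_n - 2*b_n) = -20*a_n^2 + 23*a_n*b_n - 6*b_n^2   [not conserved]
(C) 3*a_n + b_n  ->  3*(-4*a_n + 3*b_n) + (5*a_n - 2*b_n) = -7*a_n + 7*b_n   [not conserved]
(D) a_n + b_n  ->  (-4*a_n + 3*b_n) + (5*a_n - 2*b_n) = a_n + b_n   [conserved]

Only (D) a_n + b_n returns to itself after one step, so it is the conserved quantity.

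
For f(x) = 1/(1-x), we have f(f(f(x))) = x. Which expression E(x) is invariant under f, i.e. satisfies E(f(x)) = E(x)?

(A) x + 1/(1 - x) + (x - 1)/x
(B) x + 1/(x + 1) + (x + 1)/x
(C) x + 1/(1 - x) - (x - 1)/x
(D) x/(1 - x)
A

Replace x by f(x) = 1/(1 - x) in each option and simplify. As a quick numerical cross-check, also compare E(5) with E(f(5)) = E(-1/4).

(A) x + 1/(1 - x) + (x - 1)/x  ->  (1/(1 - x)) + 1/(1 - (1/(1 - x))) + ((1/(1 - x)) - 1)/(1/(1 - x)), which simplifies back to x + 1/(1 - x) + (x - 1)/x; check: E(5) = 111/20, E(-1/4) = 111/20.   [invariant]
(B) x + 1/(x + 1) + (x + 1)/x  ->  (1/(1 - x)) + 1/((1/(1 - x)) + 1) + ((1/(1 - x)) + 1)/(1/(1 - x)) = (-x^3 + 6x^2 - 11x + 7)/(x^2 - 3x + 2); check: E(5) = 191/30 but E(-1/4) = -23/12.   [not invariant]
(C) x + 1/(1 - x) - (x - 1)/x  ->  (1/(1 - x)) + 1/(1 - (1/(1 - x))) - ((1/(1 - x)) - 1)/(1/(1 - x)) = (x^2(1 - x) - x + (x - 1)^2)/(x(x - 1)); check: E(5) = 79/20 but E(-1/4) = -89/20.   [not invariant]
(D) x/(1 - x)  ->  (1/(1 - x))/(1 - (1/(1 - x))) = -1/x; check: E(5) = -5/4 but E(-1/4) = -1/5.   [not invariant]

Only (A) is unchanged. Indeed f(f(x)) = 1/(1 - 1/(1-x)) = (1-x)/(-x) = (x-1)/x, so E(x) = x + f(x) + f(f(x)) is the sum over the whole 3-cycle; applying f just permutes the three terms cyclically (x -> f(x) -> f(f(x)) -> x), leaving the sum unchanged.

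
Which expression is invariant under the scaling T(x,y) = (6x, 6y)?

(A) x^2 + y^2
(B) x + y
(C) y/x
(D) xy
C

Under the uniform scaling T(x,y) = (6x, 6y):
Substitute the transformed coordinates into each option and compare with the original:
(A) x^2 + y^2  ->  (6x)^2 + (6y)^2 = 36x^2 + 36y^2   [differs from x^2 + y^2: not invariant]
(B) x + y  ->  (6x) + (6y) = 6x + 6y   [differs from x + y: not invariant]
(C) y/x  ->  (6y)/(6x) = y/x   [equals y/x: invariant]
(D) xy  ->  (6x)(6y) = 36xy   [differs from xy: not invariant]

Only option (C), y/x, is unchanged by the transformation.
The common factor 6 cancels in a ratio of coordinates, while sums, products and sums of squares pick up factors of 6 or 36.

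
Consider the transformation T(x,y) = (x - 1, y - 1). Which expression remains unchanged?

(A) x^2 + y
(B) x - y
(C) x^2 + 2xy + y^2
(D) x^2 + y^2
B

An expression E(x,y) is invariant under T if E(T(x,y)) = E(x,y). Here T(x,y) = (x - 1, y - 1).
Substitute the transformed coordinates into each option and compare with the original:
(A) x^2 + y  ->  (x - 1)^2 + (y - 1) = x^2 - 2x + y   [differs from x^2 + y: not invariant]
(B) x - y  ->  (x - 1) - (y - 1) = x - y   [equals x - y: invariant]
(C) x^2 + 2xy + y^2  ->  (x - 1)^2 + 2(x - 1)(y - 1) + (y - 1)^2 = x^2 + 2xy - 4x + y^2 - 4y + 4   [differs from x^2 + 2xy + y^2: not invariant]
(D) x^2 + y^2  ->  (x - 1)^2 + (y - 1)^2 = x^2 - 2x + y^2 - 2y + 2   [differs from x^2 + y^2: not invariant]

Only option (B), x - y, is unchanged by the transformation.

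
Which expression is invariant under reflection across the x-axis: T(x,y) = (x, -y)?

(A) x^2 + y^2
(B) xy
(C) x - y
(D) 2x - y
A

The map is reflection across the x-axis: T(x,y) = (x, -y).
Substitute the transformed coordinates into each option and compare with the original:
(A) x^2 + y^2  ->  (x)^2 + (-y)^2 = x^2 + y^2   [equals x^2 + y^2: invariant]
(B) xy  ->  (x)(-y) = -xy   [differs from xy: not invariant]
(C) x - y  ->  (x) - (-y) = x + y   [differs from x - y: not invariant]
(D) 2x - y  ->  2(x) - (-y) = 2x + y   [differs from 2x - y: not invariant]

Only option (A), x^2 + y^2, is unchanged by the transformation.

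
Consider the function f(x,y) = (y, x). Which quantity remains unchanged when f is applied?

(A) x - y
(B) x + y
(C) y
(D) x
B

For f(x,y) = (y, x):
After applying f: x' = y, y' = x. So x' + y' = y + x = x + y.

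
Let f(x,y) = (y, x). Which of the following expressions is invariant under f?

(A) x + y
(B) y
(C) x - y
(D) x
A

For f(x,y) = (y, x):
After applying f: x' = y, y' = x. So x' + y' = y + x = x + y.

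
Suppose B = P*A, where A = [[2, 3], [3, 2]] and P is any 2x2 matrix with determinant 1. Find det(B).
-5

By the multiplicative property of determinants, det(B) = det(P*A) = det(P) * det(A) = det(A),
so the determinant is invariant under multiplication by any determinant-1 matrix; we just need det(A).

det(A) = (2)(2) - (3)(3) = 4 - 9 = -5

Therefore det(B) = 1 * (-5) = -5.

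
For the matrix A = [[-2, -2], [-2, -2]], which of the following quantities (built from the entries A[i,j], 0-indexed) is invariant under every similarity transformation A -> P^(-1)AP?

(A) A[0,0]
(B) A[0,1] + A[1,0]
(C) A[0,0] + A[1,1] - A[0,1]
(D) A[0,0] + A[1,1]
D

A[0,0] + A[1,1] is the trace of A. By the cyclic property of the trace, tr(P^(-1)AP) = tr(APP^(-1)) = tr(A), so it is the same for every matrix similar to A.

The other combinations are not similarity invariants. For example, take P = [[1, 1], [1, 2]] (det P = 1), so P^(-1) = [[2, -1], [-1, 1]] and
B = P^(-1)AP = [[-4, -6], [0, 0]].
Evaluating each option on A and on B:
(A) A[0,0]: -2 for A, -4 for B -> changes
(B) A[0,1] + A[1,0]: -4 for A, -6 for B -> changes
(C) A[0,0] + A[1,1] - A[0,1]: -2 for A, 2 for B -> changes
(D) A[0,0] + A[1,1]: -4 for A, -4 for B -> unchanged

Only (D) A[0,0] + A[1,1] = -4 survives (and it does so for every P, not just this one), so it is the invariant.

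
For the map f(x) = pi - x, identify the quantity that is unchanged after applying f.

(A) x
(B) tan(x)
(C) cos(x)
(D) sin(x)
D

For f(x) = pi - x:
sin(pi - x) = sin(x), so sine is invariant under this transformation.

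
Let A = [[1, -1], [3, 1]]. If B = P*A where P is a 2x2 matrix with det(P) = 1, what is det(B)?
4

By the multiplicative property of determinants, det(B) = det(P*A) = det(P) * det(A) = det(A),
so the determinant is invariant under multiplication by any determinant-1 matrix; we just need det(A).

det(A) = (1)(1) - (-1)(3) = 1 - (-3) = 4

Therefore det(B) = 1 * 4 = 4.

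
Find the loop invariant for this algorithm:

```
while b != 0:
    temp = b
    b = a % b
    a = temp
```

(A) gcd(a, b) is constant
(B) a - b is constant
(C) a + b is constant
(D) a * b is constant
A

A loop invariant must hold before the first iteration and be re-established by every execution of the body.

(A) gcd(a, b) is constant: One iteration replaces (a, b) by (b, a mod b). Since a mod b = a - q*b for an integer q, any common divisor of a and b divides b and a mod b, and conversely; hence gcd(b, a mod b) = gcd(a, b). For instance (37, 6) -> (6, 1) keeps gcd = 1. At exit b = 0 and a = gcd of the original inputs.

The other options fail:
(B) a - b is constant: e.g. (a, b) = (37, 6) -> (6, 1): the difference goes from 31 to 5.
(C) a + b is constant: e.g. (a, b) = (37, 6) -> (6, 1): the sum goes from 43 to 7.
(D) a * b is constant: e.g. (a, b) = (37, 6) -> (6, 1): the product goes from 222 to 6.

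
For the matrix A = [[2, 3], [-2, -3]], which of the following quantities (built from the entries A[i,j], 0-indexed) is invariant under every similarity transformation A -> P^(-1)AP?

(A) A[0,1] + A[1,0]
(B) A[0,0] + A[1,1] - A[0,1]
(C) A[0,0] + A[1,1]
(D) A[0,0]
C

A[0,0] + A[1,1] is the trace of A. By the cyclic property of the trace, tr(P^(-1)AP) = tr(APP^(-1)) = tr(A), so it is the same for every matrix similar to A.

The other combinations are not similarity invariants. For example, take P = [[1, -1], [0, 1]] (det P = 1), so P^(-1) = [[1, 1], [0, 1]] and
B = P^(-1)AP = [[0, 0], [-2, -1]].
Evaluating each option on A and on B:
(A) A[0,1] + A[1,0]: 1 for A, -2 for B -> changes
(B) A[0,0] + A[1,1] - A[0,1]: -4 for A, -1 for B -> changes
(C) A[0,0] + A[1,1]: -1 for A, -1 for B -> unchanged
(D) A[0,0]: 2 for A, 0 for B -> changes

Only (C) A[0,0] + A[1,1] = -1 survives (and it does so for every P, not just this one), so it is the invariant.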